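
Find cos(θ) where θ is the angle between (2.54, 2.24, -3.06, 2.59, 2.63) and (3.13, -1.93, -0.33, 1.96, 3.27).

With u = (2.54, 2.24, -3.06, 2.59, 2.63), v = (3.13, -1.93, -0.33, 1.96, 3.27):
u·v = 2.54·3.13 + 2.24·(-1.93) + (-3.06)·(-0.33) + 2.59·1.96 + 2.63·3.27 = 7.9502 + (-4.3232) + 1.0098 + 5.0764 + 8.6001 = 18.3133.
|u| = √(2.54² + 2.24² + (-3.06)² + 2.59² + 2.63²) = √(6.4516 + 5.0176 + 9.3636 + 6.7081 + 6.9169) = √34.4578, |v| = √(3.13² + (-1.93)² + (-0.33)² + 1.96² + 3.27²) = √(9.7969 + 3.7249 + 0.1089 + 3.8416 + 10.6929) = √28.1652.
cos θ = (u·v)/(|u||v|) = 18.3133/(√34.4578·√28.1652) ≈ 0.5878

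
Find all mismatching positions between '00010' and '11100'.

Differing positions: 1, 2, 3, 4. Hamming distance = 4.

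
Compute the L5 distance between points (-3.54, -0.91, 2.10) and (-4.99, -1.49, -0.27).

(Σ|x_i - y_i|^5)^(1/5) = (|-3.54 - (-4.99)|^5 + |-0.91 - (-1.49)|^5 + |2.1 - (-0.27)|^5)^(1/5)
= (1.45^5 + 0.58^5 + 2.37^5)^(1/5) ≈ (6.4097 + 0.0656 + 74.7725)^(1/5) = (81.2478)^(1/5) ≈ 2.4097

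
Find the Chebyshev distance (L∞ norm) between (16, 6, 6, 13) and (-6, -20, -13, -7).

max(|x_i - y_i|) = max(|16 - (-6)|, |6 - (-20)|, |6 - (-13)|, |13 - (-7)|) = max(22, 26, 19, 20) = 26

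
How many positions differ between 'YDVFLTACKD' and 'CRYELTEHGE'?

Differing positions: 1, 2, 3, 4, 7, 8, 9, 10. Hamming distance = 8.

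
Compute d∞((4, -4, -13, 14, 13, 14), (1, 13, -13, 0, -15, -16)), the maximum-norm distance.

max(|x_i - y_i|) = max(|4 - 1|, |-4 - 13|, |-13 - (-13)|, |14 - 0|, |13 - (-15)|, |14 - (-16)|) = max(3, 17, 0, 14, 28, 30) = 30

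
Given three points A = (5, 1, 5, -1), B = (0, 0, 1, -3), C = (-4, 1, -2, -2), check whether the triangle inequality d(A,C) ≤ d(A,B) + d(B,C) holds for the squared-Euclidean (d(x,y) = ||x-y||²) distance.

d(A,B) = 5² + 1² + 4² + 2² = 46, d(B,C) = 4² + 1² + 3² + 1² = 27, d(A,C) = 9² + 0² + 7² + 1² = 131.
d(A,C) = 131 > 46 + 27 = 73. Triangle inequality is VIOLATED. (Squared-Euclidean is not a metric — this is a counterexample.)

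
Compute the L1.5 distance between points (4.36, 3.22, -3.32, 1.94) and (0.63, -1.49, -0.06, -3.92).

(Σ|x_i - y_i|^1.5)^(1/1.5) = (|4.36 - 0.63|^1.5 + |3.22 - (-1.49)|^1.5 + |-3.32 - (-0.06)|^1.5 + |1.94 - (-3.92)|^1.5)^(1/1.5)
= (3.73^1.5 + 4.71^1.5 + 3.26^1.5 + 5.86^1.5)^(1/1.5) ≈ (7.2038 + 10.2219 + 5.8861 + 14.1856)^(1/1.5) = (37.4974)^(1/1.5) ≈ 11.203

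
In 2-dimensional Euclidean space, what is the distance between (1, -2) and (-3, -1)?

√(Σ(x_i - y_i)²) = √((1 - (-3))² + (-2 - (-1))²)
= √(4² + (-1)²) = √(16 + 1) = √17 ≈ 4.1231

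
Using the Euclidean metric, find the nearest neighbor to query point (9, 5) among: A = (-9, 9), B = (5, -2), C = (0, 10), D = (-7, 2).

Distances: d(A) ≈ 18.4391, d(B) ≈ 8.0623, d(C) ≈ 10.2956, d(D) ≈ 16.2788. Nearest: B = (5, -2) with distance 8.0623.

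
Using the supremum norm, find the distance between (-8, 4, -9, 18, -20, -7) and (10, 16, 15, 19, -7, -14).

max(|x_i - y_i|) = max(|-8 - 10|, |4 - 16|, |-9 - 15|, |18 - 19|, |-20 - (-7)|, |-7 - (-14)|) = max(18, 12, 24, 1, 13, 7) = 24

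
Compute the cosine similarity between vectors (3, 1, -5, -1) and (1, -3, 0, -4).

With u = (3, 1, -5, -1), v = (1, -3, 0, -4):
u·v = 3·1 + 1·(-3) + (-5)·0 + (-1)·(-4) = 3 + (-3) + 0 + 4 = 4.
|u| = √(3² + 1² + (-5)² + (-1)²) = √36, |v| = √(1² + (-3)² + 0² + (-4)²) = √26, so |u||v| = √(36·26) = √936.
cos θ = (u·v)/(|u||v|) = 4/√936 ≈ 0.1307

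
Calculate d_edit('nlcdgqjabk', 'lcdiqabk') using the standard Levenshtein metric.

Let D[i][j] be the edit distance between the first i characters of 'nlcdgqjabk' and the first j characters of 'lcdiqabk', with D[i][0] = i, D[0][j] = j, and D[i][j] = D[i-1][j-1] if the characters match, else 1 + min(D[i-1][j], D[i][j-1], D[i-1][j-1]). Filling the table (rows: prefixes of 'nlcdgqjabk', columns: prefixes of 'lcdiqabk'):
     ε  l  c  d  i  q  a  b  k
  ε  0  1  2  3  4  5  6  7  8
  n  1  1  2  3  4  5  6  7  8
  l  2  1  2  3  4  5  6  7  8
  c  3  2  1  2  3  4  5  6  7
  d  4  3  2  1  2  3  4  5  6
  g  5  4  3  2  2  3  4  5  6
  q  6  5  4  3  3  2  3  4  5
  j  7  6  5  4  4  3  3  4  5
  a  8  7  6  5  5  4  3  4  5
  b  9  8  7  6  6  5  4  3  4
  k 10  9  8  7  7  6  5  4  3
The bottom-right entry gives D[10][8] = 3, so no sequence of fewer than 3 edits works. Backtracking through the table gives one optimal edit sequence (3 edits):
  nlcdgqjabk → lcdgqjabk (del n @1)
  lcdgqjabk → lcdiqjabk (sub g→i @4)
  lcdiqjabk → lcdiqabk (del j @6)
Edit distance = 3.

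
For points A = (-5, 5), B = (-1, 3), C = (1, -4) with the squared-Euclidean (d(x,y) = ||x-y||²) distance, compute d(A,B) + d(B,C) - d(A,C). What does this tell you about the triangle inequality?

d(A,B) = 4² + 2² = 20, d(B,C) = 2² + 7² = 53, d(A,C) = 6² + 9² = 117.
d(A,B) + d(B,C) - d(A,C) = 20 + 53 - 117 = 73 - 117 = -44. This is < 0, so the triangle inequality FAILS for these points (squared-Euclidean is not a metric).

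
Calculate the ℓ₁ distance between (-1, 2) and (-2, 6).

Σ|x_i - y_i| = |-1 - (-2)| + |2 - 6| = 1 + 4 = 5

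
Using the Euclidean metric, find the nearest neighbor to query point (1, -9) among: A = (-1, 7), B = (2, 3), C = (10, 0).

Distances: d(A) ≈ 16.1245, d(B) ≈ 12.0416, d(C) ≈ 12.7279. Nearest: B = (2, 3) with distance 12.0416.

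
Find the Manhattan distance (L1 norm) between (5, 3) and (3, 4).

Σ|x_i - y_i| = |5 - 3| + |3 - 4| = 2 + 1 = 3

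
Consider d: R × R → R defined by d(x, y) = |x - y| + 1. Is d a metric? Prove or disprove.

No. d fails identity of indiscernibles (specifically d(x,x) = 0): d(-5, -5) = |-5 - (-5)| + 1 = 0 + 1 = 1 ≠ 0.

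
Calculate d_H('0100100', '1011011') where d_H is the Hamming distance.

Differing positions: 1, 2, 3, 4, 5, 6, 7. Hamming distance = 7.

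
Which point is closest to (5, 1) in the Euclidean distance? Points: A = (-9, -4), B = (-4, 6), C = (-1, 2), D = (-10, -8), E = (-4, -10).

Distances: d(A) ≈ 14.8661, d(B) ≈ 10.2956, d(C) ≈ 6.0828, d(D) ≈ 17.4929, d(E) ≈ 14.2127. Nearest: C = (-1, 2) with distance 6.0828.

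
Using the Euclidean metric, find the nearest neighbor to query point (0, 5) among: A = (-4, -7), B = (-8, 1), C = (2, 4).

Distances: d(A) ≈ 12.6491, d(B) ≈ 8.9443, d(C) ≈ 2.2361. Nearest: C = (2, 4) with distance 2.2361.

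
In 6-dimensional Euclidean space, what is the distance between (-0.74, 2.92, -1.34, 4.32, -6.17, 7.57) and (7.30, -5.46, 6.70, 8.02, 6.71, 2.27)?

√(Σ(x_i - y_i)²) = √((-0.74 - 7.3)² + (2.92 - (-5.46))² + (-1.34 - 6.7)² + (4.32 - 8.02)² + (-6.17 - 6.71)² + (7.57 - 2.27)²)
= √((-8.04)² + 8.38² + (-8.04)² + (-3.7)² + (-12.88)² + 5.3²) = √(64.6416 + 70.2244 + 64.6416 + 13.69 + 165.8944 + 28.09) = √407.182 ≈ 20.1788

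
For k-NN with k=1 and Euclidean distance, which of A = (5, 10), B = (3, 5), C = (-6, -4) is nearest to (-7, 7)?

Distances: d(A) ≈ 12.3693, d(B) ≈ 10.198, d(C) ≈ 11.0454. Nearest: B = (3, 5) with distance 10.198.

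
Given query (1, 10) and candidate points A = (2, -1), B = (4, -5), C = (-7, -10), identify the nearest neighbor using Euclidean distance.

Distances: d(A) ≈ 11.0454, d(B) ≈ 15.2971, d(C) ≈ 21.5407. Nearest: A = (2, -1) with distance 11.0454.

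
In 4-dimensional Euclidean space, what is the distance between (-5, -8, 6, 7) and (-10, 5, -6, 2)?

√(Σ(x_i - y_i)²) = √((-5 - (-10))² + (-8 - 5)² + (6 - (-6))² + (7 - 2)²)
= √(5² + (-13)² + 12² + 5²) = √(25 + 169 + 144 + 25) = √363 ≈ 19.0526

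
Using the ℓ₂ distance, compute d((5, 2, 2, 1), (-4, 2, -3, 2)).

(Σ|x_i - y_i|^2)^(1/2) = (|5 - (-4)|^2 + |2 - 2|^2 + |2 - (-3)|^2 + |1 - 2|^2)^(1/2)
= (9^2 + 0^2 + 5^2 + 1^2)^(1/2) = (81 + 0 + 25 + 1)^(1/2) = (107)^(1/2) ≈ 10.3441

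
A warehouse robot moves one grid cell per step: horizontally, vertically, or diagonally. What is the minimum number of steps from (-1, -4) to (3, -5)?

max(|x_i - y_i|) = max(|-1 - 3|, |-4 - (-5)|) = max(4, 1) = 4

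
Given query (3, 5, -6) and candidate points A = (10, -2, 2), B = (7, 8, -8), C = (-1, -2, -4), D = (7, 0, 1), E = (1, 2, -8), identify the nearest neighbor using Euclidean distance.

Distances: d(A) ≈ 12.7279, d(B) ≈ 5.3852, d(C) ≈ 8.3066, d(D) ≈ 9.4868, d(E) ≈ 4.1231. Nearest: E = (1, 2, -8) with distance 4.1231.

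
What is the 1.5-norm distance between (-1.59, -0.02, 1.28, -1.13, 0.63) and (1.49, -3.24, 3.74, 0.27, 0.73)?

(Σ|x_i - y_i|^1.5)^(1/1.5) = (|-1.59 - 1.49|^1.5 + |-0.02 - (-3.24)|^1.5 + |1.28 - 3.74|^1.5 + |-1.13 - 0.27|^1.5 + |0.63 - 0.73|^1.5)^(1/1.5)
= (3.08^1.5 + 3.22^1.5 + 2.46^1.5 + 1.4^1.5 + 0.1^1.5)^(1/1.5) ≈ (5.4054 + 5.7781 + 3.8584 + 1.6565 + 0.0316)^(1/1.5) = (16.73)^(1/1.5) ≈ 6.5413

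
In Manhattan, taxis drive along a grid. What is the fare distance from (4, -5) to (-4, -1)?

Σ|x_i - y_i| = |4 - (-4)| + |-5 - (-1)| = 8 + 4 = 12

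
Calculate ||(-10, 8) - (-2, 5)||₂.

√(Σ(x_i - y_i)²) = √((-10 - (-2))² + (8 - 5)²)
= √((-8)² + 3²) = √(64 + 9) = √73 ≈ 8.544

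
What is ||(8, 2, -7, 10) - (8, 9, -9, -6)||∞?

max(|x_i - y_i|) = max(|8 - 8|, |2 - 9|, |-7 - (-9)|, |10 - (-6)|) = max(0, 7, 2, 16) = 16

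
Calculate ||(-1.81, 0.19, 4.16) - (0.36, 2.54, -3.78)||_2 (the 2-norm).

(Σ|x_i - y_i|^2)^(1/2) = (|-1.81 - 0.36|^2 + |0.19 - 2.54|^2 + |4.16 - (-3.78)|^2)^(1/2)
= (2.17^2 + 2.35^2 + 7.94^2)^(1/2) = (4.7089 + 5.5225 + 63.0436)^(1/2) = (73.275)^(1/2) ≈ 8.5601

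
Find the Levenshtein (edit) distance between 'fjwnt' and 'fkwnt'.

Let D[i][j] be the edit distance between the first i characters of 'fjwnt' and the first j characters of 'fkwnt', with D[i][0] = i, D[0][j] = j, and D[i][j] = D[i-1][j-1] if the characters match, else 1 + min(D[i-1][j], D[i][j-1], D[i-1][j-1]). Filling the table (rows: prefixes of 'fjwnt', columns: prefixes of 'fkwnt'):
     ε  f  k  w  n  t
  ε  0  1  2  3  4  5
  f  1  0  1  2  3  4
  j  2  1  1  2  3  4
  w  3  2  2  1  2  3
  n  4  3  3  2  1  2
  t  5  4  4  3  2  1
The bottom-right entry gives D[5][5] = 1, so no sequence of fewer than 1 edit works. Backtracking through the table gives one optimal edit sequence (1 edit):
  fjwnt → fkwnt (sub j→k @2)
Edit distance = 1.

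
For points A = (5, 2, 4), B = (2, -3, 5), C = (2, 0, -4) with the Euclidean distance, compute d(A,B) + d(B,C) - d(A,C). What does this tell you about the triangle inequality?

d(A,B) = √(3² + 5² + 1²) = √35 ≈ 5.9161, d(B,C) = √(0² + 3² + 9²) = √90 ≈ 9.4868, d(A,C) = √(3² + 2² + 8²) = √77 ≈ 8.775.
d(A,B) + d(B,C) - d(A,C) = 5.9161 + 9.4868 - 8.775 = 15.4029 - 8.775 = 6.6279 (to 4 decimal places). This is ≥ 0, so the triangle inequality holds for these points.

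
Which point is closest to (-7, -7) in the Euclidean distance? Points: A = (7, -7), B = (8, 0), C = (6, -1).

Distances: d(A) = 14, d(B) ≈ 16.5529, d(C) ≈ 14.3178. Nearest: A = (7, -7) with distance 14.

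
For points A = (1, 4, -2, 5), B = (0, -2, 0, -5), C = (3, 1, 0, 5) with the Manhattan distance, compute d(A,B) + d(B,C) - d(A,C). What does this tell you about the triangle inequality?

d(A,B) = 1 + 6 + 2 + 10 = 19, d(B,C) = 3 + 3 + 0 + 10 = 16, d(A,C) = 2 + 3 + 2 + 0 = 7.
d(A,B) + d(B,C) - d(A,C) = 19 + 16 - 7 = 35 - 7 = 28. This is ≥ 0, so the triangle inequality holds for these points.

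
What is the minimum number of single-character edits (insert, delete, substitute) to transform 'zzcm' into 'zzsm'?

Let D[i][j] be the edit distance between the first i characters of 'zzcm' and the first j characters of 'zzsm', with D[i][0] = i, D[0][j] = j, and D[i][j] = D[i-1][j-1] if the characters match, else 1 + min(D[i-1][j], D[i][j-1], D[i-1][j-1]). Filling the table (rows: prefixes of 'zzcm', columns: prefixes of 'zzsm'):
     ε  z  z  s  m
  ε  0  1  2  3  4
  z  1  0  1  2  3
  z  2  1  0  1  2
  c  3  2  1  1  2
  m  4  3  2  2  1
The bottom-right entry gives D[4][4] = 1, so no sequence of fewer than 1 edit works. Backtracking through the table gives one optimal edit sequence (1 edit):
  zzcm → zzsm (sub c→s @3)
Edit distance = 1.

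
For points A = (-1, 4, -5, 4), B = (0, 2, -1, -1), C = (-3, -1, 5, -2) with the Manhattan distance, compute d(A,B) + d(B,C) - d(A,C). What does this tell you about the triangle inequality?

d(A,B) = 1 + 2 + 4 + 5 = 12, d(B,C) = 3 + 3 + 6 + 1 = 13, d(A,C) = 2 + 5 + 10 + 6 = 23.
d(A,B) + d(B,C) - d(A,C) = 12 + 13 - 23 = 25 - 23 = 2. This is ≥ 0, so the triangle inequality holds for these points.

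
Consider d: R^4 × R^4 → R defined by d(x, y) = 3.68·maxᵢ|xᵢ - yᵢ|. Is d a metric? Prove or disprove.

Yes. The L∞ (Chebyshev) norm induces a metric on R^4, and multiplying a metric by a positive constant 3.68 > 0 preserves all four axioms: non-negativity (3.68·||x-y|| ≥ 0), identity (3.68·||x-y|| = 0 ⟺ ||x-y|| = 0 ⟺ x = y), symmetry (||x-y|| = ||y-x||), and the triangle inequality (3.68·||x-z|| ≤ 3.68·||x-y|| + 3.68·||y-z||). So d is a metric.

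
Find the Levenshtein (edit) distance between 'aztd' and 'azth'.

Let D[i][j] be the edit distance between the first i characters of 'aztd' and the first j characters of 'azth', with D[i][0] = i, D[0][j] = j, and D[i][j] = D[i-1][j-1] if the characters match, else 1 + min(D[i-1][j], D[i][j-1], D[i-1][j-1]). Filling the table (rows: prefixes of 'aztd', columns: prefixes of 'azth'):
     ε  a  z  t  h
  ε  0  1  2  3  4
  a  1  0  1  2  3
  z  2  1  0  1  2
  t  3  2  1  0  1
  d  4  3  2  1  1
The bottom-right entry gives D[4][4] = 1, so no sequence of fewer than 1 edit works. Backtracking through the table gives one optimal edit sequence (1 edit):
  aztd → azth (sub d→h @4)
Edit distance = 1.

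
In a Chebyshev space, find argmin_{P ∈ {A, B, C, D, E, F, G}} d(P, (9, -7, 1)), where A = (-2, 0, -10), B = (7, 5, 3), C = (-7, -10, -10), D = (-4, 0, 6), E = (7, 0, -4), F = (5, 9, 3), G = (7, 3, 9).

Distances: d(A) = 11, d(B) = 12, d(C) = 16, d(D) = 13, d(E) = 7, d(F) = 16, d(G) = 10. Nearest: E = (7, 0, -4) with distance 7.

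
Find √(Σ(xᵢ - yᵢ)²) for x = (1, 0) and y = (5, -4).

√(Σ(x_i - y_i)²) = √((1 - 5)² + (0 - (-4))²)
= √((-4)² + 4²) = √(16 + 16) = √32 ≈ 5.6569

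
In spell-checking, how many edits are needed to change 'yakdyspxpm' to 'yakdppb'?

Let D[i][j] be the edit distance between the first i characters of 'yakdyspxpm' and the first j characters of 'yakdppb', with D[i][0] = i, D[0][j] = j, and D[i][j] = D[i-1][j-1] if the characters match, else 1 + min(D[i-1][j], D[i][j-1], D[i-1][j-1]). Filling the table (rows: prefixes of 'yakdyspxpm', columns: prefixes of 'yakdppb'):
     ε  y  a  k  d  p  p  b
  ε  0  1  2  3  4  5  6  7
  y  1  0  1  2  3  4  5  6
  a  2  1  0  1  2  3  4  5
  k  3  2  1  0  1  2  3  4
  d  4  3  2  1  0  1  2  3
  y  5  4  3  2  1  1  2  3
  s  6  5  4  3  2  2  2  3
  p  7  6  5  4  3  2  2  3
  x  8  7  6  5  4  3  3  3
  p  9  8  7  6  5  4  3  4
  m 10  9  8  7  6  5  4  4
The bottom-right entry gives D[10][7] = 4, so no sequence of fewer than 4 edits works. Backtracking through the table gives one optimal edit sequence (4 edits):
  yakdyspxpm → yakdspxpm (del y @5)
  yakdspxpm → yakdpxpm (del s @5)
  yakdpxpm → yakdppm (del x @6)
  yakdppm → yakdppb (sub m→b @7)
Edit distance = 4.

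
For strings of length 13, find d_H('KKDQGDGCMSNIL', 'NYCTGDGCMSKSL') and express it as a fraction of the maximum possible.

Differing positions: 1, 2, 3, 4, 11, 12. Hamming distance = 6. The maximum possible Hamming distance for length-13 strings is 13, so d_H/13 = 6/13 ≈ 0.4615.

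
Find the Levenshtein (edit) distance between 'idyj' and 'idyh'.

Let D[i][j] be the edit distance between the first i characters of 'idyj' and the first j characters of 'idyh', with D[i][0] = i, D[0][j] = j, and D[i][j] = D[i-1][j-1] if the characters match, else 1 + min(D[i-1][j], D[i][j-1], D[i-1][j-1]). Filling the table (rows: prefixes of 'idyj', columns: prefixes of 'idyh'):
     ε  i  d  y  h
  ε  0  1  2  3  4
  i  1  0  1  2  3
  d  2  1  0  1  2
  y  3  2  1  0  1
  j  4  3  2  1  1
The bottom-right entry gives D[4][4] = 1, so no sequence of fewer than 1 edit works. Backtracking through the table gives one optimal edit sequence (1 edit):
  idyj → idyh (sub j→h @4)
Edit distance = 1.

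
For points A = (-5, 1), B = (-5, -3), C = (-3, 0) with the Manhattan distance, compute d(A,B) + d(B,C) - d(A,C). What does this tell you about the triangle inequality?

d(A,B) = 0 + 4 = 4, d(B,C) = 2 + 3 = 5, d(A,C) = 2 + 1 = 3.
d(A,B) + d(B,C) - d(A,C) = 4 + 5 - 3 = 9 - 3 = 6. This is ≥ 0, so the triangle inequality holds for these points.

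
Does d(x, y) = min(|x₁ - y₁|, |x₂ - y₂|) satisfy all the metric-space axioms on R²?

No. d fails identity of indiscernibles: take x = (0, 0) and y = (0, 9). Then d(x,y) = min(|0 - 0|, |0 - 9|) = min(0, 9) = 0, yet x ≠ y.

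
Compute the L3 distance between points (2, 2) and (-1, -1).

(Σ|x_i - y_i|^3)^(1/3) = (|2 - (-1)|^3 + |2 - (-1)|^3)^(1/3)
= (3^3 + 3^3)^(1/3) = (27 + 27)^(1/3) = (54)^(1/3) ≈ 3.7798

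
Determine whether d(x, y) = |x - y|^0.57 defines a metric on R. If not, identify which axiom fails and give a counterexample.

Yes. With 0 < p = 0.57 ≤ 1, d(x,y) = |x-y|^0.57 is a metric on R. Non-negativity and symmetry are immediate; |x-y|^0.57 = 0 ⟺ |x-y| = 0 ⟺ x = y. For the triangle inequality, the function t ↦ t^0.57 is subadditive on [0,∞) when p ≤ 1, so |x-z|^0.57 ≤ (|x-y| + |y-z|)^0.57 ≤ |x-y|^0.57 + |y-z|^0.57.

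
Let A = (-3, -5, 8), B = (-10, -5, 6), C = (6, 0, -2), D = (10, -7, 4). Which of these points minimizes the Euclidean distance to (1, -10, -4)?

Distances: d(A) ≈ 13.6015, d(B) ≈ 15.6844, d(C) ≈ 11.3578, d(D) ≈ 12.4097. Nearest: C = (6, 0, -2) with distance 11.3578.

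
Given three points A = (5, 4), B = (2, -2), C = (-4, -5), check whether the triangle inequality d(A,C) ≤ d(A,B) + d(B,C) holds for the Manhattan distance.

d(A,B) = 3 + 6 = 9, d(B,C) = 6 + 3 = 9, d(A,C) = 9 + 9 = 18.
d(A,C) = 18 ≤ 9 + 9 = 18. Triangle inequality is satisfied.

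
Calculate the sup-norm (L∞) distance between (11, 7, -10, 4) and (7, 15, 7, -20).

max(|x_i - y_i|) = max(|11 - 7|, |7 - 15|, |-10 - 7|, |4 - (-20)|) = max(4, 8, 17, 24) = 24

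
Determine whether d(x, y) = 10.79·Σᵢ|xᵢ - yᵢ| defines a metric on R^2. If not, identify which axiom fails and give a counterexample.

Yes. The L1 (Manhattan) norm induces a metric on R^2, and multiplying a metric by a positive constant 10.79 > 0 preserves all four axioms: non-negativity (10.79·||x-y|| ≥ 0), identity (10.79·||x-y|| = 0 ⟺ ||x-y|| = 0 ⟺ x = y), symmetry (||x-y|| = ||y-x||), and the triangle inequality (10.79·||x-z|| ≤ 10.79·||x-y|| + 10.79·||y-z||). So d is a metric.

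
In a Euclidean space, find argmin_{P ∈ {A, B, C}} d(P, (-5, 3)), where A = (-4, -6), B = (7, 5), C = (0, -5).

Distances: d(A) ≈ 9.0554, d(B) ≈ 12.1655, d(C) ≈ 9.434. Nearest: A = (-4, -6) with distance 9.0554.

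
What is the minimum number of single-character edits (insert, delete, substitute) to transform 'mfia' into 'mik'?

Let D[i][j] be the edit distance between the first i characters of 'mfia' and the first j characters of 'mik', with D[i][0] = i, D[0][j] = j, and D[i][j] = D[i-1][j-1] if the characters match, else 1 + min(D[i-1][j], D[i][j-1], D[i-1][j-1]). Filling the table (rows: prefixes of 'mfia', columns: prefixes of 'mik'):
     ε  m  i  k
  ε  0  1  2  3
  m  1  0  1  2
  f  2  1  1  2
  i  3  2  1  2
  a  4  3  2  2
The bottom-right entry gives D[4][3] = 2, so no sequence of fewer than 2 edits works. Backtracking through the table gives one optimal edit sequence (2 edits):
  mfia → mia (del f @2)
  mia → mik (sub a→k @3)
Edit distance = 2.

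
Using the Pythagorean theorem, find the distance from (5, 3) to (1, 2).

√(Σ(x_i - y_i)²) = √((5 - 1)² + (3 - 2)²)
= √(4² + 1²) = √(16 + 1) = √17 ≈ 4.1231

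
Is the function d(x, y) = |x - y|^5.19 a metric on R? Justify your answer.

No. d(x,y) = |x-y|^5.19 fails the triangle inequality since p = 5.19 > 1. Counterexample: x = -4, y = 5, z = 16. d(x,z) = |-4 - 16|^5.19 = 20^5.19 ≈ 5653868.1644, but d(x,y) + d(y,z) = 9^5.19 + 11^5.19 ≈ 89643.4627 + 253996.6777 = 343640.1404. Since 5653868.1644 > 343640.1404, the triangle inequality is violated.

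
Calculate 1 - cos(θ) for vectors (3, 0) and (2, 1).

With u = (3, 0), v = (2, 1):
u·v = 3·2 + 0·1 = 6 + 0 = 6.
|u| = √(3² + 0²) = √9, |v| = √(2² + 1²) = √5, so |u||v| = √(9·5) = √45.
cos θ = (u·v)/(|u||v|) = 6/√45 ≈ 0.8944
Cosine distance = 1 - cos θ ≈ 1 - 0.8944 = 0.1056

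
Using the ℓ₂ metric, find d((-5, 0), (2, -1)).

√(Σ(x_i - y_i)²) = √((-5 - 2)² + (0 - (-1))²)
= √((-7)² + 1²) = √(49 + 1) = √50 ≈ 7.0711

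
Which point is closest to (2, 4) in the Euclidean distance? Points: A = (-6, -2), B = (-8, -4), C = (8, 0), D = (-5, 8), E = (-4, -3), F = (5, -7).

Distances: d(A) = 10, d(B) ≈ 12.8062, d(C) ≈ 7.2111, d(D) ≈ 8.0623, d(E) ≈ 9.2195, d(F) ≈ 11.4018. Nearest: C = (8, 0) with distance 7.2111.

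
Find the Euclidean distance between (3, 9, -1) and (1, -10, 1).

√(Σ(x_i - y_i)²) = √((3 - 1)² + (9 - (-10))² + (-1 - 1)²)
= √(2² + 19² + (-2)²) = √(4 + 361 + 4) = √369 ≈ 19.2094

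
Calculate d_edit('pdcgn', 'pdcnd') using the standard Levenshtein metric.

Let D[i][j] be the edit distance between the first i characters of 'pdcgn' and the first j characters of 'pdcnd', with D[i][0] = i, D[0][j] = j, and D[i][j] = D[i-1][j-1] if the characters match, else 1 + min(D[i-1][j], D[i][j-1], D[i-1][j-1]). Filling the table (rows: prefixes of 'pdcgn', columns: prefixes of 'pdcnd'):
     ε  p  d  c  n  d
  ε  0  1  2  3  4  5
  p  1  0  1  2  3  4
  d  2  1  0  1  2  3
  c  3  2  1  0  1  2
  g  4  3  2  1  1  2
  n  5  4  3  2  1  2
The bottom-right entry gives D[5][5] = 2, so no sequence of fewer than 2 edits works. Backtracking through the table gives one optimal edit sequence (2 edits):
  pdcgn → pdcnn (sub g→n @4)
  pdcnn → pdcnd (sub n→d @5)
Edit distance = 2.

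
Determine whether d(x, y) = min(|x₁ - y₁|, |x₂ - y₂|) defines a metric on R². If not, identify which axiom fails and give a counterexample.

No. d fails identity of indiscernibles: take x = (0, 0) and y = (0, 3). Then d(x,y) = min(|0 - 0|, |0 - 3|) = min(0, 3) = 0, yet x ≠ y.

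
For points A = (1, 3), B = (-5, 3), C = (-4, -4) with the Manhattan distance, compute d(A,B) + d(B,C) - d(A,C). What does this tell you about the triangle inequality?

d(A,B) = 6 + 0 = 6, d(B,C) = 1 + 7 = 8, d(A,C) = 5 + 7 = 12.
d(A,B) + d(B,C) - d(A,C) = 6 + 8 - 12 = 14 - 12 = 2. This is ≥ 0, so the triangle inequality holds for these points.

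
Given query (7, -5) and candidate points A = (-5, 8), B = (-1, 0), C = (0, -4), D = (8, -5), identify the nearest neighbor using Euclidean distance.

Distances: d(A) ≈ 17.6918, d(B) ≈ 9.434, d(C) ≈ 7.0711, d(D) = 1. Nearest: D = (8, -5) with distance 1.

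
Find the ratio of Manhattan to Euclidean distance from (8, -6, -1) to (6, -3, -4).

L1 = |8 - 6| + |-6 - (-3)| + |-1 - (-4)| = 2 + 3 + 3 = 8
L2 = √(2² + 3² + 3²) = √22 ≈ 4.6904
L1 ≥ L2 always (equality iff movement is along one axis); L1 > L2 here.
Ratio L1/L2 = 8/√22 ≈ 1.7056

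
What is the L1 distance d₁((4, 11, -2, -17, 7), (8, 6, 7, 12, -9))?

Σ|x_i - y_i| = |4 - 8| + |11 - 6| + |-2 - 7| + |-17 - 12| + |7 - (-9)| = 4 + 5 + 9 + 29 + 16 = 63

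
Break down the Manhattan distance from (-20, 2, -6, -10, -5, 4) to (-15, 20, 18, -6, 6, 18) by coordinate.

Σ|x_i - y_i| = |-20 - (-15)| + |2 - 20| + |-6 - 18| + |-10 - (-6)| + |-5 - 6| + |4 - 18| = 5 + 18 + 24 + 4 + 11 + 14 = 76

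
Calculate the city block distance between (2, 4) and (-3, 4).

Σ|x_i - y_i| = |2 - (-3)| + |4 - 4| = 5 + 0 = 5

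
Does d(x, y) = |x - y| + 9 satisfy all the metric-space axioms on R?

No. d fails identity of indiscernibles (specifically d(x,x) = 0): d(1, 1) = |1 - 1| + 9 = 0 + 9 = 9 ≠ 0.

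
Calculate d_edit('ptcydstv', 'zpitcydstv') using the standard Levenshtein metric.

Let D[i][j] be the edit distance between the first i characters of 'ptcydstv' and the first j characters of 'zpitcydstv', with D[i][0] = i, D[0][j] = j, and D[i][j] = D[i-1][j-1] if the characters match, else 1 + min(D[i-1][j], D[i][j-1], D[i-1][j-1]). Filling the table (rows: prefixes of 'ptcydstv', columns: prefixes of 'zpitcydstv'):
     ε  z  p  i  t  c  y  d  s  t  v
  ε  0  1  2  3  4  5  6  7  8  9 10
  p  1  1  1  2  3  4  5  6  7  8  9
  t  2  2  2  2  2  3  4  5  6  7  8
  c  3  3  3  3  3  2  3  4  5  6  7
  y  4  4  4  4  4  3  2  3  4  5  6
  d  5  5  5  5  5  4  3  2  3  4  5
  s  6  6  6  6  6  5  4  3  2  3  4
  t  7  7  7  7  6  6  5  4  3  2  3
  v  8  8  8  8  7  7  6  5  4  3  2
The bottom-right entry gives D[8][10] = 2, so no sequence of fewer than 2 edits works. Backtracking through the table gives one optimal edit sequence (2 edits):
  ptcydstv → zptcydstv (ins z @1)
  zptcydstv → zpitcydstv (ins i @3)
Edit distance = 2.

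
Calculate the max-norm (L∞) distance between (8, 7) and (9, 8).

max(|x_i - y_i|) = max(|8 - 9|, |7 - 8|) = max(1, 1) = 1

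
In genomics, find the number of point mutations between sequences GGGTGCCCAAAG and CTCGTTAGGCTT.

Differing positions: 1, 2, 3, 4, 5, 6, 7, 8, 9, 10, 11, 12. Hamming distance = 12.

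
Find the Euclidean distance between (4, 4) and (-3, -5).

√(Σ(x_i - y_i)²) = √((4 - (-3))² + (4 - (-5))²)
= √(7² + 9²) = √(49 + 81) = √130 ≈ 11.4018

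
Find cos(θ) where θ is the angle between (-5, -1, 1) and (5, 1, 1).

With u = (-5, -1, 1), v = (5, 1, 1):
u·v = (-5)·5 + (-1)·1 + 1·1 = (-25) + (-1) + 1 = -25.
|u| = √((-5)² + (-1)² + 1²) = √27, |v| = √(5² + 1² + 1²) = √27, so |u||v| = √(27·27) = √729 = 27.
cos θ = (u·v)/(|u||v|) = -25/27 ≈ -0.9259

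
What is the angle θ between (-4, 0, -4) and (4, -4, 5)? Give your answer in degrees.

With u = (-4, 0, -4), v = (4, -4, 5):
u·v = (-4)·4 + 0·(-4) + (-4)·5 = (-16) + 0 + (-20) = -36.
|u| = √((-4)² + 0² + (-4)²) = √32, |v| = √(4² + (-4)² + 5²) = √57, so |u||v| = √(32·57) = √1824.
cos θ = (u·v)/(|u||v|) = -36/√1824 ≈ -0.842927
θ = arccos(-0.842927) ≈ 147.45°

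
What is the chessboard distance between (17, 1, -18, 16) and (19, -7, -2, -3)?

max(|x_i - y_i|) = max(|17 - 19|, |1 - (-7)|, |-18 - (-2)|, |16 - (-3)|) = max(2, 8, 16, 19) = 19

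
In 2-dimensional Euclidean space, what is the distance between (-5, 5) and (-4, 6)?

√(Σ(x_i - y_i)²) = √((-5 - (-4))² + (5 - 6)²)
= √((-1)² + (-1)²) = √(1 + 1) = √2 ≈ 1.4142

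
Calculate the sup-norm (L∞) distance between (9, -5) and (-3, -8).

max(|x_i - y_i|) = max(|9 - (-3)|, |-5 - (-8)|) = max(12, 3) = 12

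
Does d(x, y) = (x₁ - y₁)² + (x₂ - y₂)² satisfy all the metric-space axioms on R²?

No. The squared Euclidean distance fails the triangle inequality. Counterexample: x = (0, 0), y = (2, 5), z = (4, 10). d(x,z) = 4² + 10² = 116, but d(x,y) + d(y,z) = (2² + 5²) + (2² + 5²) = 29 + 29 = 58. Since 116 > 58, the triangle inequality is violated. (Note: √d, the ordinary Euclidean distance, IS a metric.)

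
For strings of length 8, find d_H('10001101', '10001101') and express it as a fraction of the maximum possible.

Differing positions: none. Hamming distance = 0. The maximum possible Hamming distance for length-8 strings is 8, so d_H/8 = 0/8 = 0.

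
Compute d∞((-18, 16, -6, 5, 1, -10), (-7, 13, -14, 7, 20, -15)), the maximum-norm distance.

max(|x_i - y_i|) = max(|-18 - (-7)|, |16 - 13|, |-6 - (-14)|, |5 - 7|, |1 - 20|, |-10 - (-15)|) = max(11, 3, 8, 2, 19, 5) = 19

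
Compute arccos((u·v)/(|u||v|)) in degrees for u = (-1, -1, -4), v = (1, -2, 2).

With u = (-1, -1, -4), v = (1, -2, 2):
u·v = (-1)·1 + (-1)·(-2) + (-4)·2 = (-1) + 2 + (-8) = -7.
|u| = √((-1)² + (-1)² + (-4)²) = √18, |v| = √(1² + (-2)² + 2²) = √9, so |u||v| = √(18·9) = √162.
cos θ = (u·v)/(|u||v|) = -7/√162 ≈ -0.549972
θ = arccos(-0.549972) ≈ 123.37°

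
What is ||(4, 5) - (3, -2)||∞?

max(|x_i - y_i|) = max(|4 - 3|, |5 - (-2)|) = max(1, 7) = 7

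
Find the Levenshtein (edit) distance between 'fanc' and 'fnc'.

Let D[i][j] be the edit distance between the first i characters of 'fanc' and the first j characters of 'fnc', with D[i][0] = i, D[0][j] = j, and D[i][j] = D[i-1][j-1] if the characters match, else 1 + min(D[i-1][j], D[i][j-1], D[i-1][j-1]). Filling the table (rows: prefixes of 'fanc', columns: prefixes of 'fnc'):
     ε  f  n  c
  ε  0  1  2  3
  f  1  0  1  2
  a  2  1  1  2
  n  3  2  1  2
  c  4  3  2  1
The bottom-right entry gives D[4][3] = 1, so no sequence of fewer than 1 edit works. Backtracking through the table gives one optimal edit sequence (1 edit):
  fanc → fnc (del a @2)
Edit distance = 1.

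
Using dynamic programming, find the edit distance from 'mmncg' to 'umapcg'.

Let D[i][j] be the edit distance between the first i characters of 'mmncg' and the first j characters of 'umapcg', with D[i][0] = i, D[0][j] = j, and D[i][j] = D[i-1][j-1] if the characters match, else 1 + min(D[i-1][j], D[i][j-1], D[i-1][j-1]). Filling the table (rows: prefixes of 'mmncg', columns: prefixes of 'umapcg'):
     ε  u  m  a  p  c  g
  ε  0  1  2  3  4  5  6
  m  1  1  1  2  3  4  5
  m  2  2  1  2  3  4  5
  n  3  3  2  2  3  4  5
  c  4  4  3  3  3  3  4
  g  5  5  4  4  4  4  3
The bottom-right entry gives D[5][6] = 3, so no sequence of fewer than 3 edits works. Backtracking through the table gives one optimal edit sequence (3 edits):
  mmncg → ummncg (ins u @1)
  ummncg → umancg (sub m→a @3)
  umancg → umapcg (sub n→p @4)
Edit distance = 3.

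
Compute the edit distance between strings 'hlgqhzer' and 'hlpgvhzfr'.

Let D[i][j] be the edit distance between the first i characters of 'hlgqhzer' and the first j characters of 'hlpgvhzfr', with D[i][0] = i, D[0][j] = j, and D[i][j] = D[i-1][j-1] if the characters match, else 1 + min(D[i-1][j], D[i][j-1], D[i-1][j-1]). Filling the table (rows: prefixes of 'hlgqhzer', columns: prefixes of 'hlpgvhzfr'):
     ε  h  l  p  g  v  h  z  f  r
  ε  0  1  2  3  4  5  6  7  8  9
  h  1  0  1  2  3  4  5  6  7  8
  l  2  1  0  1  2  3  4  5  6  7
  g  3  2  1  1  1  2  3  4  5  6
  q  4  3  2  2  2  2  3  4  5  6
  h  5  4  3  3  3  3  2  3  4  5
  z  6  5  4  4  4  4  3  2  3  4
  e  7  6  5  5  5  5  4  3  3  4
  r  8  7  6  6  6  6  5  4  4  3
The bottom-right entry gives D[8][9] = 3, so no sequence of fewer than 3 edits works. Backtracking through the table gives one optimal edit sequence (3 edits):
  hlgqhzer → hlpgqhzer (ins p @3)
  hlpgqhzer → hlpgvhzer (sub q→v @5)
  hlpgvhzer → hlpgvhzfr (sub e→f @8)
Edit distance = 3.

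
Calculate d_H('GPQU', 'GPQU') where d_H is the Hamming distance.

Differing positions: none. Hamming distance = 0.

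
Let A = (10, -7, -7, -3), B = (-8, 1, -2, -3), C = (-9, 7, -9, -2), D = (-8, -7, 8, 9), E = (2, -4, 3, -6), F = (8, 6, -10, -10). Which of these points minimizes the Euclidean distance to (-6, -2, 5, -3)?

Distances: d(A) ≈ 20.6155, d(B) ≈ 7.874, d(C) ≈ 16.9411, d(D) ≈ 13.4907, d(E) = 9, d(F) ≈ 23.1084. Nearest: B = (-8, 1, -2, -3) with distance 7.874.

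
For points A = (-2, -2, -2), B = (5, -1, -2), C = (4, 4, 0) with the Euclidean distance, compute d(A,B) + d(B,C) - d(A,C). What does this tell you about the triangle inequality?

d(A,B) = √(7² + 1² + 0²) = √50 ≈ 7.0711, d(B,C) = √(1² + 5² + 2²) = √30 ≈ 5.4772, d(A,C) = √(6² + 6² + 2²) = √76 ≈ 8.7178.
d(A,B) + d(B,C) - d(A,C) = 7.0711 + 5.4772 - 8.7178 = 12.5483 - 8.7178 = 3.8305 (to 4 decimal places). This is ≥ 0, so the triangle inequality holds for these points.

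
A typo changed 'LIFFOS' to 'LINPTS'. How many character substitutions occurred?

Differing positions: 3, 4, 5. Hamming distance = 3.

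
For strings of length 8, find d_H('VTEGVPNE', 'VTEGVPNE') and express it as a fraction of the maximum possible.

Differing positions: none. Hamming distance = 0. The maximum possible Hamming distance for length-8 strings is 8, so d_H/8 = 0/8 = 0.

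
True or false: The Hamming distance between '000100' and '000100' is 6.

Differing positions: none. Hamming distance = 0, so the claim that d_H = 6 is false.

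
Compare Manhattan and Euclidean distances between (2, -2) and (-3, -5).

L1 = |2 - (-3)| + |-2 - (-5)| = 5 + 3 = 8
L2 = √(5² + 3²) = √34 ≈ 5.831
L1 ≥ L2 always (equality iff movement is along one axis); L1 > L2 here.
Ratio L1/L2 = 8/√34 ≈ 1.372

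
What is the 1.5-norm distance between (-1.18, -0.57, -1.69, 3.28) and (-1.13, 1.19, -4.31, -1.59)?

(Σ|x_i - y_i|^1.5)^(1/1.5) = (|-1.18 - (-1.13)|^1.5 + |-0.57 - 1.19|^1.5 + |-1.69 - (-4.31)|^1.5 + |3.28 - (-1.59)|^1.5)^(1/1.5)
= (0.05^1.5 + 1.76^1.5 + 2.62^1.5 + 4.87^1.5)^(1/1.5) ≈ (0.0112 + 2.3349 + 4.2408 + 10.7472)^(1/1.5) = (17.3341)^(1/1.5) ≈ 6.6978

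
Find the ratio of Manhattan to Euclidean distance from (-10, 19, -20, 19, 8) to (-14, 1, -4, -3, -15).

L1 = |-10 - (-14)| + |19 - 1| + |-20 - (-4)| + |19 - (-3)| + |8 - (-15)| = 4 + 18 + 16 + 22 + 23 = 83
L2 = √(4² + 18² + 16² + 22² + 23²) = √1609 ≈ 40.1123
L1 ≥ L2 always (equality iff movement is along one axis); L1 > L2 here.
Ratio L1/L2 = 83/√1609 ≈ 2.0692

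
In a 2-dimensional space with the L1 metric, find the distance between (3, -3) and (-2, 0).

Σ|x_i - y_i| = |3 - (-2)| + |-3 - 0| = 5 + 3 = 8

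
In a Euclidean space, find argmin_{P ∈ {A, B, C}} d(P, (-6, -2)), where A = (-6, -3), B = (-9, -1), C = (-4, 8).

Distances: d(A) = 1, d(B) ≈ 3.1623, d(C) ≈ 10.198. Nearest: A = (-6, -3) with distance 1.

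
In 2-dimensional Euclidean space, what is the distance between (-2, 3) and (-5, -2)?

√(Σ(x_i - y_i)²) = √((-2 - (-5))² + (3 - (-2))²)
= √(3² + 5²) = √(9 + 25) = √34 ≈ 5.831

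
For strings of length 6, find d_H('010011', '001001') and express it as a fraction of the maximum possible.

Differing positions: 2, 3, 5. Hamming distance = 3. The maximum possible Hamming distance for length-6 strings is 6, so d_H/6 = 3/6 = 0.5.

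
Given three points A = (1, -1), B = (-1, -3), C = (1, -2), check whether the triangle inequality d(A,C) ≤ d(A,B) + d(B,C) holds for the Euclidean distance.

d(A,B) = √(2² + 2²) = √8 ≈ 2.8284, d(B,C) = √(2² + 1²) = √5 ≈ 2.2361, d(A,C) = √(0² + 1²) = √1 = 1.
d(A,C) = 1 ≤ 2.8284 + 2.2361 = 5.0645. Triangle inequality is satisfied.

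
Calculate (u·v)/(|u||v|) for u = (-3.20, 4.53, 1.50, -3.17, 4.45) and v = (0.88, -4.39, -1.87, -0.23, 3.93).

With u = (-3.20, 4.53, 1.50, -3.17, 4.45), v = (0.88, -4.39, -1.87, -0.23, 3.93):
u·v = (-3.2)·0.88 + 4.53·(-4.39) + 1.5·(-1.87) + (-3.17)·(-0.23) + 4.45·3.93 = (-2.816) + (-19.8867) + (-2.805) + 0.7291 + 17.4885 = -7.2901.
|u| = √((-3.2)² + 4.53² + 1.5² + (-3.17)² + 4.45²) = √(10.24 + 20.5209 + 2.25 + 10.0489 + 19.8025) = √62.8623, |v| = √(0.88² + (-4.39)² + (-1.87)² + (-0.23)² + 3.93²) = √(0.7744 + 19.2721 + 3.4969 + 0.0529 + 15.4449) = √39.0412.
cos θ = (u·v)/(|u||v|) = -7.2901/(√62.8623·√39.0412) ≈ -0.1472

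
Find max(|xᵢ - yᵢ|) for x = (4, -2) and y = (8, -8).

max(|x_i - y_i|) = max(|4 - 8|, |-2 - (-8)|) = max(4, 6) = 6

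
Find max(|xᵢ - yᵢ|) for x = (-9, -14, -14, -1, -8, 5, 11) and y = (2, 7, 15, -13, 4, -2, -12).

max(|x_i - y_i|) = max(|-9 - 2|, |-14 - 7|, |-14 - 15|, |-1 - (-13)|, |-8 - 4|, |5 - (-2)|, |11 - (-12)|) = max(11, 21, 29, 12, 12, 7, 23) = 29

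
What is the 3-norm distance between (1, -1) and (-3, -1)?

(Σ|x_i - y_i|^3)^(1/3) = (|1 - (-3)|^3 + |-1 - (-1)|^3)^(1/3)
= (4^3 + 0^3)^(1/3) = (64 + 0)^(1/3) = (64)^(1/3) = 4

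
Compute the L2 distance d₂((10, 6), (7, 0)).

√(Σ(x_i - y_i)²) = √((10 - 7)² + (6 - 0)²)
= √(3² + 6²) = √(9 + 36) = √45 ≈ 6.7082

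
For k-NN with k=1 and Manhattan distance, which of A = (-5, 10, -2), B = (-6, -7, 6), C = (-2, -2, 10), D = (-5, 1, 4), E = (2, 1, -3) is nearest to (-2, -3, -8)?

Distances: d(A) = 22, d(B) = 22, d(C) = 19, d(D) = 19, d(E) = 13. Nearest: E = (2, 1, -3) with distance 13.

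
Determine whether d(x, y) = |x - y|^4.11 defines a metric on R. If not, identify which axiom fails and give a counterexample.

No. d(x,y) = |x-y|^4.11 fails the triangle inequality since p = 4.11 > 1. Counterexample: x = -3, y = 3, z = 13. d(x,z) = |-3 - 13|^4.11 = 16^4.11 ≈ 88906.4212, but d(x,y) + d(y,z) = 6^4.11 + 10^4.11 ≈ 1578.3439 + 12882.4955 = 14460.8394. Since 88906.4212 > 14460.8394, the triangle inequality is violated.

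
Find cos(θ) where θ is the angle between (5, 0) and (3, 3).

With u = (5, 0), v = (3, 3):
u·v = 5·3 + 0·3 = 15 + 0 = 15.
|u| = √(5² + 0²) = √25, |v| = √(3² + 3²) = √18, so |u||v| = √(25·18) = √450.
cos θ = (u·v)/(|u||v|) = 15/√450 ≈ 0.7071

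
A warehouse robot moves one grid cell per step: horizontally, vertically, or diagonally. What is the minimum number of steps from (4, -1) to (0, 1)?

max(|x_i - y_i|) = max(|4 - 0|, |-1 - 1|) = max(4, 2) = 4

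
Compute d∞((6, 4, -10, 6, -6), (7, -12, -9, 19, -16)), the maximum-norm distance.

max(|x_i - y_i|) = max(|6 - 7|, |4 - (-12)|, |-10 - (-9)|, |6 - 19|, |-6 - (-16)|) = max(1, 16, 1, 13, 10) = 16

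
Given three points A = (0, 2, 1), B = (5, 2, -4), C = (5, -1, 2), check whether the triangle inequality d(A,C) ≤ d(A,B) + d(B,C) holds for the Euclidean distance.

d(A,B) = √(5² + 0² + 5²) = √50 ≈ 7.0711, d(B,C) = √(0² + 3² + 6²) = √45 ≈ 6.7082, d(A,C) = √(5² + 3² + 1²) = √35 ≈ 5.9161.
d(A,C) ≈ 5.9161 ≤ 7.0711 + 6.7082 = 13.7793. Triangle inequality is satisfied.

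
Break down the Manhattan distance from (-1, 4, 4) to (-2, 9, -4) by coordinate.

Σ|x_i - y_i| = |-1 - (-2)| + |4 - 9| + |4 - (-4)| = 1 + 5 + 8 = 14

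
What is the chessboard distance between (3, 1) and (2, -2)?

max(|x_i - y_i|) = max(|3 - 2|, |1 - (-2)|) = max(1, 3) = 3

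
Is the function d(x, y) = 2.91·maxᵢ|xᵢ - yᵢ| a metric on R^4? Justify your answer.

Yes. The L∞ (Chebyshev) norm induces a metric on R^4, and multiplying a metric by a positive constant 2.91 > 0 preserves all four axioms: non-negativity (2.91·||x-y|| ≥ 0), identity (2.91·||x-y|| = 0 ⟺ ||x-y|| = 0 ⟺ x = y), symmetry (||x-y|| = ||y-x||), and the triangle inequality (2.91·||x-z|| ≤ 2.91·||x-y|| + 2.91·||y-z||). So d is a metric.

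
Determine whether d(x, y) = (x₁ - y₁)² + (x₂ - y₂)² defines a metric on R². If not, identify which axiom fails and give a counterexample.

No. The squared Euclidean distance fails the triangle inequality. Counterexample: x = (0, 0), y = (1, 5), z = (2, 10). d(x,z) = 2² + 10² = 104, but d(x,y) + d(y,z) = (1² + 5²) + (1² + 5²) = 26 + 26 = 52. Since 104 > 52, the triangle inequality is violated. (Note: √d, the ordinary Euclidean distance, IS a metric.)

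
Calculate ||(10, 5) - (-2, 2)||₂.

√(Σ(x_i - y_i)²) = √((10 - (-2))² + (5 - 2)²)
= √(12² + 3²) = √(144 + 9) = √153 ≈ 12.3693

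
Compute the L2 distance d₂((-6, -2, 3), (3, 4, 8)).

√(Σ(x_i - y_i)²) = √((-6 - 3)² + (-2 - 4)² + (3 - 8)²)
= √((-9)² + (-6)² + (-5)²) = √(81 + 36 + 25) = √142 ≈ 11.9164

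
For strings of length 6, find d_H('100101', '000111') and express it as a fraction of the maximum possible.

Differing positions: 1, 5. Hamming distance = 2. The maximum possible Hamming distance for length-6 strings is 6, so d_H/6 = 2/6 ≈ 0.3333.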